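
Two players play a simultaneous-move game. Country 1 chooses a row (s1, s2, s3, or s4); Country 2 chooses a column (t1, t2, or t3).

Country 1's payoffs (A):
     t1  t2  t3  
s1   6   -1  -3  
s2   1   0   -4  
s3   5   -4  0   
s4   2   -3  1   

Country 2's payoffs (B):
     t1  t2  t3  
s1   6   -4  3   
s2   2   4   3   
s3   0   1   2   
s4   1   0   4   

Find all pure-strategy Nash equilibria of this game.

Find each player's best response to every opponent strategy; NE are the intersections.
Country 1's best responses — vs t1: s1 (payoff 6); vs t2: s2 (payoff 0); vs t3: s4 (payoff 1).
Country 2's best responses — vs s1: t1 (payoff 6); vs s2: t2 (payoff 4); vs s3: t3 (payoff 2); vs s4: t3 (payoff 4).
Mutual best responses occur at (s1, t1), (s2, t2), and (s4, t3); at each, neither player gains by switching.

(s1, t1), (s2, t2), and (s4, t3)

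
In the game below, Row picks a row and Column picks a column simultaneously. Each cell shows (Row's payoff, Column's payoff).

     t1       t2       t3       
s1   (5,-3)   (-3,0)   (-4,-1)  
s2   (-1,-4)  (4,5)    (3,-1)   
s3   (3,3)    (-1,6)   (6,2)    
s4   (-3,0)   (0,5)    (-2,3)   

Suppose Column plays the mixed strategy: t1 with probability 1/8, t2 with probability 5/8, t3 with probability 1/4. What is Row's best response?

Row's best reply maximizes expected payoff against the mix.
s1: (1/8)·5 + (5/8)·(-3) + (1/4)·(-4) = -9/4
s2: (1/8)·(-1) + (5/8)·4 + (1/4)·3 = 25/8
s3: (1/8)·3 + (5/8)·(-1) + (1/4)·6 = 5/4
s4: (1/8)·(-3) + (5/8)·0 + (1/4)·(-2) = -7/8
Highest expected payoff is 25/8, from s2.

s2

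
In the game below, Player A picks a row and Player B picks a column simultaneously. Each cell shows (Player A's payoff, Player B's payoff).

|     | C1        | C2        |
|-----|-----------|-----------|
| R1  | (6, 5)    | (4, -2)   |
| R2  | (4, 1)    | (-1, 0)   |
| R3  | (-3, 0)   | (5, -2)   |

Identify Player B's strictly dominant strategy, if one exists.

Check whether one of Player B's strategies beats all alternatives regardless of what the opponent does.
C1 strictly dominates: vs R1: 5 > -2; vs R2: 1 > 0; vs R3: 0 > -2.

C1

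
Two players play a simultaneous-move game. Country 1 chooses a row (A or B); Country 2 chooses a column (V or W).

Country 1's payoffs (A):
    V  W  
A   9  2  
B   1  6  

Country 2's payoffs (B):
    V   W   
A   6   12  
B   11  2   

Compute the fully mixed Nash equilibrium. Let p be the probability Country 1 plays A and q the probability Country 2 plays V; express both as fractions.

p = 3/5, q = 1/3

In a mixed NE each player is indifferent between their pure strategies, so the opponent's mix sets the indifference.
Country 2 indifferent between V and W: p·6 + (1−p)·11 = p·12 + (1−p)·2 ⟹ 11 + (-5)p = 2 + 10p ⟹ p = 3/5.
Country 1 indifferent between A and B: q·9 + (1−q)·2 = q·1 + (1−q)·6 ⟹ 2 + 7q = 6 + (-5)q ⟹ q = 1/3.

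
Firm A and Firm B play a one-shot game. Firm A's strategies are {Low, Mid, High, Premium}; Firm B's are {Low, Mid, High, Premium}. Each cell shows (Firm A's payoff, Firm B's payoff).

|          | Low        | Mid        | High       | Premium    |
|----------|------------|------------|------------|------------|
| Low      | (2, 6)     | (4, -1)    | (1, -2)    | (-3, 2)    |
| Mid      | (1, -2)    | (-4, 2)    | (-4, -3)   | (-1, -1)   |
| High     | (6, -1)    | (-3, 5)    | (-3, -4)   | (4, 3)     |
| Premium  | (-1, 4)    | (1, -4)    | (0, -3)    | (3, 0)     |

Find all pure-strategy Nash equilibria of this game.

None

Check mutual best responses: a cell is a NE iff neither player can gain by unilaterally deviating.
Firm A's best responses — vs Low: High (payoff 6); vs Mid: Low (payoff 4); vs High: Low (payoff 1); vs Premium: High (payoff 4).
Firm B's best responses — vs Low: Low (payoff 6); vs Mid: Mid (payoff 2); vs High: Mid (payoff 5); vs Premium: Low (payoff 4).
No cell has both players best-responding. For instance, Firm A's best reply to High is Low, but against Low Firm B prefers Low over High.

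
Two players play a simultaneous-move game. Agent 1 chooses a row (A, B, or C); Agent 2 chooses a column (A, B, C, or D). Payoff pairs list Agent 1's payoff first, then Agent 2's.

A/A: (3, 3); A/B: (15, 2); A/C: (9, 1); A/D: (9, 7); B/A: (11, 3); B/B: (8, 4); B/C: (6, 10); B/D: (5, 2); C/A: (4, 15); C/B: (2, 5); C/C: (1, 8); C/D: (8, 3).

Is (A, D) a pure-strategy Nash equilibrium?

Yes

Holding Agent 2 at D: Agent 1 gets 9 from A, versus 5 from B, 8 from C. No profitable deviation for Agent 1.
Holding Agent 1 at A: Agent 2 gets 7 from D, versus 3 from A, 2 from B, 1 from C. No profitable deviation for Agent 2 either.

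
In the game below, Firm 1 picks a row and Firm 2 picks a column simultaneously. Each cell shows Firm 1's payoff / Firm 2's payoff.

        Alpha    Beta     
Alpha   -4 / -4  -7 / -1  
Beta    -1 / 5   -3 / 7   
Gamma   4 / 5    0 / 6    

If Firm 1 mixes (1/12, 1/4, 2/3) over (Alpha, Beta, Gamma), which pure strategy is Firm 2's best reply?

Firm 2's best reply maximizes expected payoff against the mix.
Alpha: (1/12)·(-4) + (1/4)·5 + (2/3)·5 = 17/4
Beta: (1/12)·(-1) + (1/4)·7 + (2/3)·6 = 17/3
Highest expected payoff is 17/3, from Beta.

Beta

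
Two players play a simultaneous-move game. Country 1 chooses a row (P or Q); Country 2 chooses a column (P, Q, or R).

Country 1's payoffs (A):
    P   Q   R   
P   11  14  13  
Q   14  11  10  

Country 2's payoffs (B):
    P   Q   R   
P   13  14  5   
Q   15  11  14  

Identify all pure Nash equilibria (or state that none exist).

(P, Q) and (Q, P)

A profile is a Nash equilibrium when each player is best-responding to the other.
Country 1's best responses — vs P: Q (payoff 14); vs Q: P (payoff 14); vs R: P (payoff 13).
Country 2's best responses — vs P: Q (payoff 14); vs Q: P (payoff 15).
Mutual best responses occur at (P, Q) and (Q, P); at each, neither player gains by switching.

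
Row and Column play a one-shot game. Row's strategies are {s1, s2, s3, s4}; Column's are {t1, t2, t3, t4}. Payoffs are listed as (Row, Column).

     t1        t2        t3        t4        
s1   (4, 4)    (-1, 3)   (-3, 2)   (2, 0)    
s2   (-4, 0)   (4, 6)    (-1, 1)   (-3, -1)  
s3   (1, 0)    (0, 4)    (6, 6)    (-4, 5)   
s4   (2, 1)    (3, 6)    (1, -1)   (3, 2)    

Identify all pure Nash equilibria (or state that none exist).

(s1, t1), (s2, t2), and (s3, t3)

A profile is a Nash equilibrium when each player is best-responding to the other.
Row's best responses — vs t1: s1 (payoff 4); vs t2: s2 (payoff 4); vs t3: s3 (payoff 6); vs t4: s4 (payoff 3).
Column's best responses — vs s1: t1 (payoff 4); vs s2: t2 (payoff 6); vs s3: t3 (payoff 6); vs s4: t2 (payoff 6).
Mutual best responses occur at (s1, t1), (s2, t2), and (s3, t3); at each, neither player gains by switching.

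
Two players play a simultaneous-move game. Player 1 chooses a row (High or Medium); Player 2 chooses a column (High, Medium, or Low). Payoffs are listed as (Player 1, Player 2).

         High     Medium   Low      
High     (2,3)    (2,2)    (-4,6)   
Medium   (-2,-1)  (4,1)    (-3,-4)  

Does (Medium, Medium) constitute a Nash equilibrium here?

Yes

Holding Player 2 at Medium: Player 1 gets 4 from Medium, versus 2 from High. No profitable deviation for Player 1.
Holding Player 1 at Medium: Player 2 gets 1 from Medium, versus -1 from High, -4 from Low. No profitable deviation for Player 2 either.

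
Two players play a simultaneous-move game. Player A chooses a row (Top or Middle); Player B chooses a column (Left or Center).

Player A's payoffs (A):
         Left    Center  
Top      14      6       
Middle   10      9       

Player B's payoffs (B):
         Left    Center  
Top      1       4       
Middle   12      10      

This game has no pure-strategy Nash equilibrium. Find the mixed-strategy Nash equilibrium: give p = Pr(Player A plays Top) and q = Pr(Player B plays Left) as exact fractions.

In a mixed NE each player is indifferent between their pure strategies, so the opponent's mix sets the indifference.
Player B indifferent between Left and Center: p·1 + (1−p)·12 = p·4 + (1−p)·10 ⟹ 12 + (-11)p = 10 + (-6)p ⟹ p = 2/5.
Player A indifferent between Top and Middle: q·14 + (1−q)·6 = q·10 + (1−q)·9 ⟹ 6 + 8q = 9 + 1q ⟹ q = 3/7.

p = 2/5, q = 3/7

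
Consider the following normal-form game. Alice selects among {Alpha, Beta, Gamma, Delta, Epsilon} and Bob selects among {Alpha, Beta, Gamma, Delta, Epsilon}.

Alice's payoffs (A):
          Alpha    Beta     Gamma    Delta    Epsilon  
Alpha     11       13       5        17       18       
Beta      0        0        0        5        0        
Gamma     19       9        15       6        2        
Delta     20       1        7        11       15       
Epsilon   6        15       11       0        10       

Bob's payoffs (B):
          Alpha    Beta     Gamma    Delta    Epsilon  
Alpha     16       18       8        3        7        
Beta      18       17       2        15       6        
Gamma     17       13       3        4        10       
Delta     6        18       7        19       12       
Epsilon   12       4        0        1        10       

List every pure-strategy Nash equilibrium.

There is no pure-strategy Nash equilibrium

A profile is a Nash equilibrium when each player is best-responding to the other.
Alice's best responses — vs Alpha: Delta (payoff 20); vs Beta: Epsilon (payoff 15); vs Gamma: Gamma (payoff 15); vs Delta: Alpha (payoff 17); vs Epsilon: Alpha (payoff 18).
Bob's best responses — vs Alpha: Beta (payoff 18); vs Beta: Alpha (payoff 18); vs Gamma: Alpha (payoff 17); vs Delta: Delta (payoff 19); vs Epsilon: Alpha (payoff 12).
No cell has both players best-responding. For instance, Alice's best reply to Epsilon is Alpha, but against Alpha Bob prefers Beta over Epsilon.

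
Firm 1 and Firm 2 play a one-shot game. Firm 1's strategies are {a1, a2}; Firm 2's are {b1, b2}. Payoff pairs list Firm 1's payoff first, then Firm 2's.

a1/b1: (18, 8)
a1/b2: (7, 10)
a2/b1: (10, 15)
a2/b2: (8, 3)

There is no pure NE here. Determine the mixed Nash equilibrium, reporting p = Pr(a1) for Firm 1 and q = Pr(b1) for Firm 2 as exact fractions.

p = 6/7, q = 1/9

In a mixed NE each player is indifferent between their pure strategies, so the opponent's mix sets the indifference.
Firm 2 indifferent between b1 and b2: p·8 + (1−p)·15 = p·10 + (1−p)·3 ⟹ 15 + (-7)p = 3 + 7p ⟹ p = 6/7.
Firm 1 indifferent between a1 and a2: q·18 + (1−q)·7 = q·10 + (1−q)·8 ⟹ 7 + 11q = 8 + 2q ⟹ q = 1/9.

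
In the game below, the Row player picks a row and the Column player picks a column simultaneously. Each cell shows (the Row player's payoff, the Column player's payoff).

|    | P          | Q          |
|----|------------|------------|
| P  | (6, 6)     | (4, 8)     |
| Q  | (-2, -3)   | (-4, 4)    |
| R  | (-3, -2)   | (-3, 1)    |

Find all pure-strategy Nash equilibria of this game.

Find each player's best response to every opponent strategy; NE are the intersections.
The Row player's best responses — vs P: P (payoff 6); vs Q: P (payoff 4).
The Column player's best responses — vs P: Q (payoff 8); vs Q: Q (payoff 4); vs R: Q (payoff 1).
The only mutual best response is (P, Q); neither player gains by switching there.

(P, Q)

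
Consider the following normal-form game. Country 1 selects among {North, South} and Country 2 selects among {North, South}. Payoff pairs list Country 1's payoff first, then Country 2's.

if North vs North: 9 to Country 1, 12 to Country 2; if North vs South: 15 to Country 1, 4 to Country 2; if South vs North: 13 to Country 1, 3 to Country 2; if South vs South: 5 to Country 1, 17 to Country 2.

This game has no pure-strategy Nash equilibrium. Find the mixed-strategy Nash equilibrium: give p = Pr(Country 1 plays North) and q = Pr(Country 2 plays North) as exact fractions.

p = 7/11, q = 5/7

Each player's mixing probability is pinned down by making the *other* player indifferent.
Country 2 indifferent between North and South: p·12 + (1−p)·3 = p·4 + (1−p)·17 ⟹ 3 + 9p = 17 + (-13)p ⟹ p = 7/11.
Country 1 indifferent between North and South: q·9 + (1−q)·15 = q·13 + (1−q)·5 ⟹ 15 + (-6)q = 5 + 8q ⟹ q = 5/7.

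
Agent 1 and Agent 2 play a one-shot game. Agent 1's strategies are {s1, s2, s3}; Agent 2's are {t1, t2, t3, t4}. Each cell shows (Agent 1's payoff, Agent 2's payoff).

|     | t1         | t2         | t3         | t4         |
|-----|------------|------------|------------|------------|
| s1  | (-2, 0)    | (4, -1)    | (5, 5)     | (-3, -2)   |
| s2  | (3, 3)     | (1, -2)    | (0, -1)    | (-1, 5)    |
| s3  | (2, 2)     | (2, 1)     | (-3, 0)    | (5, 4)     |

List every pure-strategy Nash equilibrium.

Check mutual best responses: a cell is a NE iff neither player can gain by unilaterally deviating.
Agent 1's best responses — vs t1: s2 (payoff 3); vs t2: s1 (payoff 4); vs t3: s1 (payoff 5); vs t4: s3 (payoff 5).
Agent 2's best responses — vs s1: t3 (payoff 5); vs s2: t4 (payoff 5); vs s3: t4 (payoff 4).
Mutual best responses occur at (s1, t3) and (s3, t4); at each, neither player gains by switching.

(s1, t3) and (s3, t4)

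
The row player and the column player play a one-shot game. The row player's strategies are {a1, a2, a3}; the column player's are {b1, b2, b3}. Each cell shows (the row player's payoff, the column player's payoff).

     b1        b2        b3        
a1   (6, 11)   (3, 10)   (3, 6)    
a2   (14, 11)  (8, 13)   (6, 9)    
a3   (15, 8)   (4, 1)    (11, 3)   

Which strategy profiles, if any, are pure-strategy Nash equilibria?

Check mutual best responses: a cell is a NE iff neither player can gain by unilaterally deviating.
The row player's best responses — vs b1: a3 (payoff 15); vs b2: a2 (payoff 8); vs b3: a3 (payoff 11).
The column player's best responses — vs a1: b1 (payoff 11); vs a2: b2 (payoff 13); vs a3: b1 (payoff 8).
Mutual best responses occur at (a2, b2) and (a3, b1); at each, neither player gains by switching.

(a2, b2) and (a3, b1)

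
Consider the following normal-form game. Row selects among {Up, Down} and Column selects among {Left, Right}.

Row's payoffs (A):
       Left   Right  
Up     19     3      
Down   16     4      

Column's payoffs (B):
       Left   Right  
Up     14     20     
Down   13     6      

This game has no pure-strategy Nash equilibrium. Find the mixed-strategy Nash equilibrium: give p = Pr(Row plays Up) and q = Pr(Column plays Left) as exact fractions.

p = 7/13, q = 1/4

In a mixed NE each player is indifferent between their pure strategies, so the opponent's mix sets the indifference.
Column indifferent between Left and Right: p·14 + (1−p)·13 = p·20 + (1−p)·6 ⟹ 13 + 1p = 6 + 14p ⟹ p = 7/13.
Row indifferent between Up and Down: q·19 + (1−q)·3 = q·16 + (1−q)·4 ⟹ 3 + 16q = 4 + 12q ⟹ q = 1/4.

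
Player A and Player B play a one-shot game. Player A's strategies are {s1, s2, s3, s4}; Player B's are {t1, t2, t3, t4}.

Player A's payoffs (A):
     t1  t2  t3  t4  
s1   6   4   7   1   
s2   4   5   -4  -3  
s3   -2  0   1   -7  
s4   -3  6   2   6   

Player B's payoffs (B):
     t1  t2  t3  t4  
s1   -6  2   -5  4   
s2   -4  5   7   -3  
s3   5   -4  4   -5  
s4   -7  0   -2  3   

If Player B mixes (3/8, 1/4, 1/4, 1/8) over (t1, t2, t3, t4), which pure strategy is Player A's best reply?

s1

Compute Player A's expected payoff from each pure strategy against the given mix.
s1: (3/8)·6 + (1/4)·4 + (1/4)·7 + (1/8)·1 = 41/8
s2: (3/8)·4 + (1/4)·5 + (1/4)·(-4) + (1/8)·(-3) = 11/8
s3: (3/8)·(-2) + (1/4)·0 + (1/4)·1 + (1/8)·(-7) = -11/8
s4: (3/8)·(-3) + (1/4)·6 + (1/4)·2 + (1/8)·6 = 13/8
Highest expected payoff is 41/8, from s1.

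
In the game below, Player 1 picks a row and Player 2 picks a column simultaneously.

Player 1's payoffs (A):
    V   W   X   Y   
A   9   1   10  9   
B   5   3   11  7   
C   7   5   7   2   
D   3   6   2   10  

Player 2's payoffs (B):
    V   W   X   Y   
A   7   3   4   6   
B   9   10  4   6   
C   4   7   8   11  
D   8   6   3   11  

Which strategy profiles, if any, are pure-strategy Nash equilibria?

(A, V) and (D, Y)

Check mutual best responses: a cell is a NE iff neither player can gain by unilaterally deviating.
Player 1's best responses — vs V: A (payoff 9); vs W: D (payoff 6); vs X: B (payoff 11); vs Y: D (payoff 10).
Player 2's best responses — vs A: V (payoff 7); vs B: W (payoff 10); vs C: Y (payoff 11); vs D: Y (payoff 11).
Mutual best responses occur at (A, V) and (D, Y); at each, neither player gains by switching.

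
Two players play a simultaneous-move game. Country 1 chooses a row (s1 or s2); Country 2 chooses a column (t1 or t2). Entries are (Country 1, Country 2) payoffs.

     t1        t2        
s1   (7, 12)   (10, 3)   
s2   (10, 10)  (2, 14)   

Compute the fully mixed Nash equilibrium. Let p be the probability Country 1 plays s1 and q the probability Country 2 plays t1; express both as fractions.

p = 4/13, q = 8/11

In a mixed NE each player is indifferent between their pure strategies, so the opponent's mix sets the indifference.
Country 2 indifferent between t1 and t2: p·12 + (1−p)·10 = p·3 + (1−p)·14 ⟹ 10 + 2p = 14 + (-11)p ⟹ p = 4/13.
Country 1 indifferent between s1 and s2: q·7 + (1−q)·10 = q·10 + (1−q)·2 ⟹ 10 + (-3)q = 2 + 8q ⟹ q = 8/11.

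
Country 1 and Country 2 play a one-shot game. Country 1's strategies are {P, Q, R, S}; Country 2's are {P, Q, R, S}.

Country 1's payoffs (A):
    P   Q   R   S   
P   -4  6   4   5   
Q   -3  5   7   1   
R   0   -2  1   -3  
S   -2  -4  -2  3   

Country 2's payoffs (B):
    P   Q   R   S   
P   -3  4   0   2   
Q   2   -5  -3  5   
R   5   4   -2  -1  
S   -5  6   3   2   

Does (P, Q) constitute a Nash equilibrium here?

Holding Country 2 at Q: Country 1 gets 6 from P, versus 5 from Q, -2 from R, -4 from S. No profitable deviation for Country 1.
Holding Country 1 at P: Country 2 gets 4 from Q, versus -3 from P, 0 from R, 2 from S. No profitable deviation for Country 2 either.

Yes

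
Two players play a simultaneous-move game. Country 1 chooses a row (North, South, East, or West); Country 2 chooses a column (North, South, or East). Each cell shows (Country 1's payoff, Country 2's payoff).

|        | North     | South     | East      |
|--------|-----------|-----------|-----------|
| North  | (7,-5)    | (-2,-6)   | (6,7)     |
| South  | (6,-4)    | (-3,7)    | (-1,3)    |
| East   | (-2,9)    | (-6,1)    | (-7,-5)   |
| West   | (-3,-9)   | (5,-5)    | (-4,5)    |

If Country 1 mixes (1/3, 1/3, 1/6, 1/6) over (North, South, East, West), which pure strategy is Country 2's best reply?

Compute Country 2's expected payoff from each pure strategy against the given mix.
North: (1/3)·(-5) + (1/3)·(-4) + (1/6)·9 + (1/6)·(-9) = -3
South: (1/3)·(-6) + (1/3)·7 + (1/6)·1 + (1/6)·(-5) = -1/3
East: (1/3)·7 + (1/3)·3 + (1/6)·(-5) + (1/6)·5 = 10/3
Highest expected payoff is 10/3, from East.

East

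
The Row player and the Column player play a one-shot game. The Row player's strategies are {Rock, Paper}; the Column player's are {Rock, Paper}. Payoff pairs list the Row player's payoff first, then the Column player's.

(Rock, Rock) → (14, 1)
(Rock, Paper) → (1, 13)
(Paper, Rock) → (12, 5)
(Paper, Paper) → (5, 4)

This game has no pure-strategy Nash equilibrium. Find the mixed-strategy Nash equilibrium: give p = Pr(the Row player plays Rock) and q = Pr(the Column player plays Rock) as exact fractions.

In a mixed NE each player is indifferent between their pure strategies, so the opponent's mix sets the indifference.
The Column player indifferent between Rock and Paper: p·1 + (1−p)·5 = p·13 + (1−p)·4 ⟹ 5 + (-4)p = 4 + 9p ⟹ p = 1/13.
The Row player indifferent between Rock and Paper: q·14 + (1−q)·1 = q·12 + (1−q)·5 ⟹ 1 + 13q = 5 + 7q ⟹ q = 2/3.

p = 1/13, q = 2/3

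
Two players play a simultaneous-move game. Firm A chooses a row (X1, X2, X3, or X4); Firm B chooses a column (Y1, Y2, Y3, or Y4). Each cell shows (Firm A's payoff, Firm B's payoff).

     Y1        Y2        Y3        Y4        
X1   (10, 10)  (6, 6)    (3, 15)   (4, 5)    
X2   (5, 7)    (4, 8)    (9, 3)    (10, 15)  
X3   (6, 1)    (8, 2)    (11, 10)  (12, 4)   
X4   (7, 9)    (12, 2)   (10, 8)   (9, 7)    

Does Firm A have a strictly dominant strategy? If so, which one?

None

Check whether one of Firm A's strategies beats all alternatives regardless of what the opponent does.
X1 is not dominant: against Y2, X3 gives 8 > 6.
X2 is not dominant: against Y1, X1 gives 10 > 5.
X3 is not dominant: against Y1, X1 gives 10 > 6.
X4 is not dominant: against Y1, X1 gives 10 > 7.
No single strategy is best against every opponent action.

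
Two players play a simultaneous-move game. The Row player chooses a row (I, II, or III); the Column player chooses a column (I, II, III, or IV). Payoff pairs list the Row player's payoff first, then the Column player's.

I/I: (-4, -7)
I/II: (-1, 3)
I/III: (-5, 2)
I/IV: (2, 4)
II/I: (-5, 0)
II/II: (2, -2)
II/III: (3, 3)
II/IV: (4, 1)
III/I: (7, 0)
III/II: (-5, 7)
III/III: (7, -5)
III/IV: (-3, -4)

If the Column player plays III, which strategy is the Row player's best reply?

With the Column player fixed at III, the Row player's payoffs are: I → -5, II → 3, III → 7.
The maximum is 7, achieved by III.

III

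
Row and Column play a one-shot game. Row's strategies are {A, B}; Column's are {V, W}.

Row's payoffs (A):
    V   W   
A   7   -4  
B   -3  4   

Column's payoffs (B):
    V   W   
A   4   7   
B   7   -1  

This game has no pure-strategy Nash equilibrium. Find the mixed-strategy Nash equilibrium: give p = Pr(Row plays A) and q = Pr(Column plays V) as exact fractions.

In a mixed NE each player is indifferent between their pure strategies, so the opponent's mix sets the indifference.
Column indifferent between V and W: p·4 + (1−p)·7 = p·7 + (1−p)·(-1) ⟹ 7 + (-3)p = (-1) + 8p ⟹ p = 8/11.
Row indifferent between A and B: q·7 + (1−q)·(-4) = q·(-3) + (1−q)·4 ⟹ (-4) + 11q = 4 + (-7)q ⟹ q = 4/9.

p = 8/11, q = 4/9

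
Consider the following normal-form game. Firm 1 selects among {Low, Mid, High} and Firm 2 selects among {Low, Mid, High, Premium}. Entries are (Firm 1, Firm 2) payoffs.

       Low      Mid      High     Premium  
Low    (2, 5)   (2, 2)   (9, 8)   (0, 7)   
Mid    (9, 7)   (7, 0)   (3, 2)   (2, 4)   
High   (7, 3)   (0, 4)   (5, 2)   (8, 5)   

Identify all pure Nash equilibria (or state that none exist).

Check mutual best responses: a cell is a NE iff neither player can gain by unilaterally deviating.
Firm 1's best responses — vs Low: Mid (payoff 9); vs Mid: Mid (payoff 7); vs High: Low (payoff 9); vs Premium: High (payoff 8).
Firm 2's best responses — vs Low: High (payoff 8); vs Mid: Low (payoff 7); vs High: Premium (payoff 5).
Mutual best responses occur at (Low, High), (Mid, Low), and (High, Premium); at each, neither player gains by switching.

(Low, High), (Mid, Low), and (High, Premium)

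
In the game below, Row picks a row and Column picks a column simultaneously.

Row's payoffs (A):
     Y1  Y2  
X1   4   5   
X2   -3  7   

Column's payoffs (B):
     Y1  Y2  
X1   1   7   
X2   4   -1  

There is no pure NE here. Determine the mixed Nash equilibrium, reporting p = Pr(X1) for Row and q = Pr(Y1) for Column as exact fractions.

Each player's mixing probability is pinned down by making the *other* player indifferent.
Column indifferent between Y1 and Y2: p·1 + (1−p)·4 = p·7 + (1−p)·(-1) ⟹ 4 + (-3)p = (-1) + 8p ⟹ p = 5/11.
Row indifferent between X1 and X2: q·4 + (1−q)·5 = q·(-3) + (1−q)·7 ⟹ 5 + (-1)q = 7 + (-10)q ⟹ q = 2/9.

p = 5/11, q = 2/9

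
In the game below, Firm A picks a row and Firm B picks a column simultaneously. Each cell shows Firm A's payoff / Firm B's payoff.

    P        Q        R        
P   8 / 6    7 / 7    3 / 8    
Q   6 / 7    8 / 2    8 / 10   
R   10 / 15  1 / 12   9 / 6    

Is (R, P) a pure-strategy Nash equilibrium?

Yes

Holding Firm B at P: Firm A gets 10 from R, versus 8 from P, 6 from Q. No profitable deviation for Firm A.
Holding Firm A at R: Firm B gets 15 from P, versus 12 from Q, 6 from R. No profitable deviation for Firm B either.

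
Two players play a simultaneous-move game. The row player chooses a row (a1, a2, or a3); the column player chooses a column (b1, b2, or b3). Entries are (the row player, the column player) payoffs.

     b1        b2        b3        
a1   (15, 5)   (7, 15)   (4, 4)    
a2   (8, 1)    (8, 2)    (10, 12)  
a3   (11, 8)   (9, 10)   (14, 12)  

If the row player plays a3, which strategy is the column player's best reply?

With the row player fixed at a3, the column player's payoffs are: b1 → 8, b2 → 10, b3 → 12.
The maximum is 12, achieved by b3.

b3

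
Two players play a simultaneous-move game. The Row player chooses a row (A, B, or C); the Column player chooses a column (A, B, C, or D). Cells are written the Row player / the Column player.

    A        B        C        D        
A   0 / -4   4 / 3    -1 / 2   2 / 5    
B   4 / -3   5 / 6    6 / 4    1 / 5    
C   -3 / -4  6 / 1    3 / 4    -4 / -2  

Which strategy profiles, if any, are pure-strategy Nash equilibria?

Find each player's best response to every opponent strategy; NE are the intersections.
The Row player's best responses — vs A: B (payoff 4); vs B: C (payoff 6); vs C: B (payoff 6); vs D: A (payoff 2).
The Column player's best responses — vs A: D (payoff 5); vs B: B (payoff 6); vs C: C (payoff 4).
The only mutual best response is (A, D); neither player gains by switching there.

(A, D)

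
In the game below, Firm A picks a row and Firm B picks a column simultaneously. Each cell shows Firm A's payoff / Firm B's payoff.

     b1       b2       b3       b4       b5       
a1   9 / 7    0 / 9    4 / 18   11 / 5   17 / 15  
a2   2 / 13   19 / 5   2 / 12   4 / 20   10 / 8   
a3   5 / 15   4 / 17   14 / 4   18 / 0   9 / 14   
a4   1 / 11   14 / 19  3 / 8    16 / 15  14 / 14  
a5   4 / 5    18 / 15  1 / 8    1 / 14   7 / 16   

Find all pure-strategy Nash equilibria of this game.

Find each player's best response to every opponent strategy; NE are the intersections.
Firm A's best responses — vs b1: a1 (payoff 9); vs b2: a2 (payoff 19); vs b3: a3 (payoff 14); vs b4: a3 (payoff 18); vs b5: a1 (payoff 17).
Firm B's best responses — vs a1: b3 (payoff 18); vs a2: b4 (payoff 20); vs a3: b2 (payoff 17); vs a4: b2 (payoff 19); vs a5: b5 (payoff 16).
No cell has both players best-responding. For instance, Firm A's best reply to b5 is a1, but against a1 Firm B prefers b3 over b5.

No pure-strategy Nash equilibrium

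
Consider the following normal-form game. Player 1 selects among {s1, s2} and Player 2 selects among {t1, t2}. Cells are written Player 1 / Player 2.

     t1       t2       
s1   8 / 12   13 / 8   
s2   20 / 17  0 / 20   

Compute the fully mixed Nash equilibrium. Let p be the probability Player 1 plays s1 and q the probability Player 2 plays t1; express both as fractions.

p = 3/7, q = 13/25

In a mixed NE each player is indifferent between their pure strategies, so the opponent's mix sets the indifference.
Player 2 indifferent between t1 and t2: p·12 + (1−p)·17 = p·8 + (1−p)·20 ⟹ 17 + (-5)p = 20 + (-12)p ⟹ p = 3/7.
Player 1 indifferent between s1 and s2: q·8 + (1−q)·13 = q·20 + (1−q)·0 ⟹ 13 + (-5)q = 0 + 20q ⟹ q = 13/25.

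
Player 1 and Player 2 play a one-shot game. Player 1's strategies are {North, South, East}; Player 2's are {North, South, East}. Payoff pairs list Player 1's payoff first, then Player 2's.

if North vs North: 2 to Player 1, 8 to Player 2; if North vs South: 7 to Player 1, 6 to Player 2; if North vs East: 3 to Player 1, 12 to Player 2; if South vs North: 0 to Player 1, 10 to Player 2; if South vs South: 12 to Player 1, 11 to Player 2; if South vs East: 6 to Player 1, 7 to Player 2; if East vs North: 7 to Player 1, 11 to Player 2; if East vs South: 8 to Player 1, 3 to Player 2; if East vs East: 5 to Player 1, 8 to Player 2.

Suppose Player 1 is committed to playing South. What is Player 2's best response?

With Player 1 fixed at South, Player 2's payoffs are: North → 10, South → 11, East → 7.
The maximum is 11, achieved by South.

South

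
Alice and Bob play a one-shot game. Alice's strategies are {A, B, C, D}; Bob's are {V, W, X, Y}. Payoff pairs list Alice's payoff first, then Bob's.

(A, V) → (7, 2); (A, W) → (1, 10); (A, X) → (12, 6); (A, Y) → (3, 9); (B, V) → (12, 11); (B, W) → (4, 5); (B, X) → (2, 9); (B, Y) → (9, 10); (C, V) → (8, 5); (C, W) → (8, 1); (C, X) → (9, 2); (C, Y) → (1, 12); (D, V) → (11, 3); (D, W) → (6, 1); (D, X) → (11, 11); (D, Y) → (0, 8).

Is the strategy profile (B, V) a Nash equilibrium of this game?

Holding Bob at V: Alice gets 12 from B, versus 7 from A, 8 from C, 11 from D. No profitable deviation for Alice.
Holding Alice at B: Bob gets 11 from V, versus 5 from W, 9 from X, 10 from Y. No profitable deviation for Bob either.

Yes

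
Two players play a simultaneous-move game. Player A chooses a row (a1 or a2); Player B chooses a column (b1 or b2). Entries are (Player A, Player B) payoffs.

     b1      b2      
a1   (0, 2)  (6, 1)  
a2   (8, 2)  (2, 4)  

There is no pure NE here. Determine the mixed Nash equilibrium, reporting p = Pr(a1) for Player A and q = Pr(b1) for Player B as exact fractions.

In a mixed NE each player is indifferent between their pure strategies, so the opponent's mix sets the indifference.
Player B indifferent between b1 and b2: p·2 + (1−p)·2 = p·1 + (1−p)·4 ⟹ 2 + 0p = 4 + (-3)p ⟹ p = 2/3.
Player A indifferent between a1 and a2: q·0 + (1−q)·6 = q·8 + (1−q)·2 ⟹ 6 + (-6)q = 2 + 6q ⟹ q = 1/3.

p = 2/3, q = 1/3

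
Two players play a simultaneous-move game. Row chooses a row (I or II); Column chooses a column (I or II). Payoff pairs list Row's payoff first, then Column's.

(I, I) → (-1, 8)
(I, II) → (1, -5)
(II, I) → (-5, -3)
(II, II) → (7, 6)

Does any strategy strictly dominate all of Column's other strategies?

Check whether one of Column's strategies beats all alternatives regardless of what the opponent does.
I is not dominant: against II, II gives 6 > -3.
II is not dominant: against I, I gives 8 > -5.
No single strategy is best against every opponent action.

No strictly dominant strategy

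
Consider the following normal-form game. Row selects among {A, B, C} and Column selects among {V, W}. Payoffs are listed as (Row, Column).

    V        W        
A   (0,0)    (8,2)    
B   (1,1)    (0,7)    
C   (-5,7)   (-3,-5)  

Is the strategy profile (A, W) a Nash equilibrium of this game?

Yes

Holding Column at W: Row gets 8 from A, versus 0 from B, -3 from C. No profitable deviation for Row.
Holding Row at A: Column gets 2 from W, versus 0 from V. No profitable deviation for Column either.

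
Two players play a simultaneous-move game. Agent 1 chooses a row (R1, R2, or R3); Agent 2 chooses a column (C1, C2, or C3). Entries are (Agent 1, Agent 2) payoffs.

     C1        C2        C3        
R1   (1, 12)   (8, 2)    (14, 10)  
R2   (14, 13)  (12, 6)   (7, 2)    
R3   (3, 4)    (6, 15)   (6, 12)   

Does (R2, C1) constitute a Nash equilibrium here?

Yes

Holding Agent 2 at C1: Agent 1 gets 14 from R2, versus 1 from R1, 3 from R3. No profitable deviation for Agent 1.
Holding Agent 1 at R2: Agent 2 gets 13 from C1, versus 6 from C2, 2 from C3. No profitable deviation for Agent 2 either.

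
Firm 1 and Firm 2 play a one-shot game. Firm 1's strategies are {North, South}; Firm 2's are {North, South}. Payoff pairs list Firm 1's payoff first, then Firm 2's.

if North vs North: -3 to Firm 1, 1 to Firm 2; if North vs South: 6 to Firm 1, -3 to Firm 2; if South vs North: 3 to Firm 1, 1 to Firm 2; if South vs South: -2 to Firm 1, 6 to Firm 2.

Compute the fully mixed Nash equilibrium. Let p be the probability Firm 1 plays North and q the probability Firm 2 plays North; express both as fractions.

p = 5/9, q = 4/7

Each player's mixing probability is pinned down by making the *other* player indifferent.
Firm 2 indifferent between North and South: p·1 + (1−p)·1 = p·(-3) + (1−p)·6 ⟹ 1 + 0p = 6 + (-9)p ⟹ p = 5/9.
Firm 1 indifferent between North and South: q·(-3) + (1−q)·6 = q·3 + (1−q)·(-2) ⟹ 6 + (-9)q = (-2) + 5q ⟹ q = 4/7.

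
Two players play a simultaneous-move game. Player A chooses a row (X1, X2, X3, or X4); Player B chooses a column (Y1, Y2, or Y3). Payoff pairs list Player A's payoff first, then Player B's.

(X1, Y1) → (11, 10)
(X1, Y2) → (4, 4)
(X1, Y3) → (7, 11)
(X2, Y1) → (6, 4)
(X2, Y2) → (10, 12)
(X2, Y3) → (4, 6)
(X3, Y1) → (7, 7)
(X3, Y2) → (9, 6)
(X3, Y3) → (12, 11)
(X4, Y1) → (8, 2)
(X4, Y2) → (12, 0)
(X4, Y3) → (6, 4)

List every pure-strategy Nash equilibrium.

(X3, Y3)

Find each player's best response to every opponent strategy; NE are the intersections.
Player A's best responses — vs Y1: X1 (payoff 11); vs Y2: X4 (payoff 12); vs Y3: X3 (payoff 12).
Player B's best responses — vs X1: Y3 (payoff 11); vs X2: Y2 (payoff 12); vs X3: Y3 (payoff 11); vs X4: Y3 (payoff 4).
The only mutual best response is (X3, Y3); neither player gains by switching there.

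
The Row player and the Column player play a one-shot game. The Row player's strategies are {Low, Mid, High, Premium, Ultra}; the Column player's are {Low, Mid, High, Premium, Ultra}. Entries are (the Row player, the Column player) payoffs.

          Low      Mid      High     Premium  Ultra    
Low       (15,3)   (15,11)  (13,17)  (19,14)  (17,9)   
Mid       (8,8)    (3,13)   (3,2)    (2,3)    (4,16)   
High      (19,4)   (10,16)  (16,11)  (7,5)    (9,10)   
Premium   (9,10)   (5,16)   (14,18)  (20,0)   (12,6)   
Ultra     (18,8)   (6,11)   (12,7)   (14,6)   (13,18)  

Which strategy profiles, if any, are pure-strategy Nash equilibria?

No pure-strategy Nash equilibrium

Check mutual best responses: a cell is a NE iff neither player can gain by unilaterally deviating.
The Row player's best responses — vs Low: High (payoff 19); vs Mid: Low (payoff 15); vs High: High (payoff 16); vs Premium: Premium (payoff 20); vs Ultra: Low (payoff 17).
The Column player's best responses — vs Low: High (payoff 17); vs Mid: Ultra (payoff 16); vs High: Mid (payoff 16); vs Premium: High (payoff 18); vs Ultra: Ultra (payoff 18).
No cell has both players best-responding. For instance, the Row player's best reply to Low is High, but against High the Column player prefers Mid over Low.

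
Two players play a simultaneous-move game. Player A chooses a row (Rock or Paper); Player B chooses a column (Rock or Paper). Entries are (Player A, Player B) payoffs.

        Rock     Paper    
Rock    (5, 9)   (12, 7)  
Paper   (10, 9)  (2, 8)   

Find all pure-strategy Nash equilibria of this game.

(Paper, Rock)

Check mutual best responses: a cell is a NE iff neither player can gain by unilaterally deviating.
Player A's best responses — vs Rock: Paper (payoff 10); vs Paper: Rock (payoff 12).
Player B's best responses — vs Rock: Rock (payoff 9); vs Paper: Rock (payoff 9).
The only mutual best response is (Paper, Rock); neither player gains by switching there.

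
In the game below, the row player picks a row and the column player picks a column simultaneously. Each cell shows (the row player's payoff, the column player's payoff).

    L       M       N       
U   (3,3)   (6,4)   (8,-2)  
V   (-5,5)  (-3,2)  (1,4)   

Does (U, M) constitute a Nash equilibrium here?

Holding the column player at M: the row player gets 6 from U, versus -3 from V. No profitable deviation for the row player.
Holding the row player at U: the column player gets 4 from M, versus 3 from L, -2 from N. No profitable deviation for the column player either.

Yes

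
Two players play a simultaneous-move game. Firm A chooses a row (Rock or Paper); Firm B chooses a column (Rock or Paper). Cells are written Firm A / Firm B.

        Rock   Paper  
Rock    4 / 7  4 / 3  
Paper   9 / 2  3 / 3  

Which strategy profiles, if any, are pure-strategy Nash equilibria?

No pure-strategy Nash equilibrium

A profile is a Nash equilibrium when each player is best-responding to the other.
Firm A's best responses — vs Rock: Paper (payoff 9); vs Paper: Rock (payoff 4).
Firm B's best responses — vs Rock: Rock (payoff 7); vs Paper: Paper (payoff 3).
No cell has both players best-responding. For instance, Firm A's best reply to Rock is Paper, but against Paper Firm B prefers Paper over Rock.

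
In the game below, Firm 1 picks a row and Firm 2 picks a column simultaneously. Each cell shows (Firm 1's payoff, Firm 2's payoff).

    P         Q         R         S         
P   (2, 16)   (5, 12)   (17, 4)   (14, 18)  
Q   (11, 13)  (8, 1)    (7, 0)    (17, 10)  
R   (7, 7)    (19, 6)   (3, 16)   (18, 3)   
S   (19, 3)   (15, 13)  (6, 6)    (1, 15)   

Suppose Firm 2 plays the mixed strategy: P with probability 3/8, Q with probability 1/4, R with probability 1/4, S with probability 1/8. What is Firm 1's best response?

Firm 1's best reply maximizes expected payoff against the mix.
P: (3/8)·2 + (1/4)·5 + (1/4)·17 + (1/8)·14 = 8
Q: (3/8)·11 + (1/4)·8 + (1/4)·7 + (1/8)·17 = 10
R: (3/8)·7 + (1/4)·19 + (1/4)·3 + (1/8)·18 = 83/8
S: (3/8)·19 + (1/4)·15 + (1/4)·6 + (1/8)·1 = 25/2
Highest expected payoff is 25/2, from S.

S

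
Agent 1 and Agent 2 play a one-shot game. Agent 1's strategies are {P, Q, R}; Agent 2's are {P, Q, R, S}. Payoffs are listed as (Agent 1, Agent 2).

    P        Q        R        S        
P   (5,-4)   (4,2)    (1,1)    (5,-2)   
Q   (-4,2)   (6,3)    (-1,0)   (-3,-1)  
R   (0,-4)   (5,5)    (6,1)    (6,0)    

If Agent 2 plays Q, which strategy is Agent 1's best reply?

With Agent 2 fixed at Q, Agent 1's payoffs are: P → 4, Q → 6, R → 5.
The maximum is 6, achieved by Q.

Q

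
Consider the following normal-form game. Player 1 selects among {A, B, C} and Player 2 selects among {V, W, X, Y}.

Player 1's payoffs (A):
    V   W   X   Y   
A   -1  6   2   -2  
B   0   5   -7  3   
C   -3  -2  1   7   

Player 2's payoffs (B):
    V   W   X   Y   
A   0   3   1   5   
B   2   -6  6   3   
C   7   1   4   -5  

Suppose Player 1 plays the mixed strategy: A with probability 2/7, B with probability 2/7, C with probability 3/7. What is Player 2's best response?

Compute Player 2's expected payoff from each pure strategy against the given mix.
V: (2/7)·0 + (2/7)·2 + (3/7)·7 = 25/7
W: (2/7)·3 + (2/7)·(-6) + (3/7)·1 = -3/7
X: (2/7)·1 + (2/7)·6 + (3/7)·4 = 26/7
Y: (2/7)·5 + (2/7)·3 + (3/7)·(-5) = 1/7
Highest expected payoff is 26/7, from X.

X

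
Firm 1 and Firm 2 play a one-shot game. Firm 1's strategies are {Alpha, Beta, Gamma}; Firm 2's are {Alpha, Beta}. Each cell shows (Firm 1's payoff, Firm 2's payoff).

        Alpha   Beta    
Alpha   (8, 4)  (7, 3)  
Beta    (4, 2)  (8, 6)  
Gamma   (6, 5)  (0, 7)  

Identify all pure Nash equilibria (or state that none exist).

(Alpha, Alpha) and (Beta, Beta)

A profile is a Nash equilibrium when each player is best-responding to the other.
Firm 1's best responses — vs Alpha: Alpha (payoff 8); vs Beta: Beta (payoff 8).
Firm 2's best responses — vs Alpha: Alpha (payoff 4); vs Beta: Beta (payoff 6); vs Gamma: Beta (payoff 7).
Mutual best responses occur at (Alpha, Alpha) and (Beta, Beta); at each, neither player gains by switching.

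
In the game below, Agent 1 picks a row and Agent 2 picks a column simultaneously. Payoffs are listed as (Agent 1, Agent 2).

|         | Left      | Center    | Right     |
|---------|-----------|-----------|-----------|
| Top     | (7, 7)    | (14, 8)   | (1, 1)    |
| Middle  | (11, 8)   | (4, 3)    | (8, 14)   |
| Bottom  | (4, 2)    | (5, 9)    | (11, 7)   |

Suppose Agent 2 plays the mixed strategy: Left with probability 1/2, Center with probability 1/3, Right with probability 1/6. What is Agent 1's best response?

Compute Agent 1's expected payoff from each pure strategy against the given mix.
Top: (1/2)·7 + (1/3)·14 + (1/6)·1 = 25/3
Middle: (1/2)·11 + (1/3)·4 + (1/6)·8 = 49/6
Bottom: (1/2)·4 + (1/3)·5 + (1/6)·11 = 11/2
Highest expected payoff is 25/3, from Top.

Top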